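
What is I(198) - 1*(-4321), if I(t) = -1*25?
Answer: 4296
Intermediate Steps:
I(t) = -25
I(198) - 1*(-4321) = -25 - 1*(-4321) = -25 + 4321 = 4296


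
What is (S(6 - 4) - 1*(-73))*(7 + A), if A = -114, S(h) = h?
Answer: -8025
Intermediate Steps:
(S(6 - 4) - 1*(-73))*(7 + A) = ((6 - 4) - 1*(-73))*(7 - 114) = (2 + 73)*(-107) = 75*(-107) = -8025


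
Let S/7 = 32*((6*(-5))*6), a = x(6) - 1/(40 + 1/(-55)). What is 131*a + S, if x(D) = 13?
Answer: -84925988/2199 ≈ -38620.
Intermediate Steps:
a = 28532/2199 (a = 13 - 1/(40 + 1/(-55)) = 13 - 1/(40 - 1/55) = 13 - 1/2199/55 = 13 - 1*55/2199 = 13 - 55/2199 = 28532/2199 ≈ 12.975)
S = -40320 (S = 7*(32*((6*(-5))*6)) = 7*(32*(-30*6)) = 7*(32*(-180)) = 7*(-5760) = -40320)
131*a + S = 131*(28532/2199) - 40320 = 3737692/2199 - 40320 = -84925988/2199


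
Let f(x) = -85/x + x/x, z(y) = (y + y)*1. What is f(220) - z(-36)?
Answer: 3195/44 ≈ 72.614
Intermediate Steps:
z(y) = 2*y (z(y) = (2*y)*1 = 2*y)
f(x) = 1 - 85/x (f(x) = -85/x + 1 = 1 - 85/x)
f(220) - z(-36) = (-85 + 220)/220 - 2*(-36) = (1/220)*135 - 1*(-72) = 27/44 + 72 = 3195/44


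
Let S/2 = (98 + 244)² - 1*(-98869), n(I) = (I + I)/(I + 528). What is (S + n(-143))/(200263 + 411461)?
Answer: 3777071/5352585 ≈ 0.70565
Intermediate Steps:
n(I) = 2*I/(528 + I) (n(I) = (2*I)/(528 + I) = 2*I/(528 + I))
S = 431666 (S = 2*((98 + 244)² - 1*(-98869)) = 2*(342² + 98869) = 2*(116964 + 98869) = 2*215833 = 431666)
(S + n(-143))/(200263 + 411461) = (431666 + 2*(-143)/(528 - 143))/(200263 + 411461) = (431666 + 2*(-143)/385)/611724 = (431666 + 2*(-143)*(1/385))*(1/611724) = (431666 - 26/35)*(1/611724) = (15108284/35)*(1/611724) = 3777071/5352585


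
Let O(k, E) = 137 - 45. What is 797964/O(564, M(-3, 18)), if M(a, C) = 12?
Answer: 199491/23 ≈ 8673.5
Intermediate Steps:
O(k, E) = 92
797964/O(564, M(-3, 18)) = 797964/92 = 797964*(1/92) = 199491/23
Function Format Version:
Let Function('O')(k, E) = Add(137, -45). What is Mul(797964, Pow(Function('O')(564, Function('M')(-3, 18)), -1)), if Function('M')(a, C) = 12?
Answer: Rational(199491, 23) ≈ 8673.5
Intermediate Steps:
Function('O')(k, E) = 92
Mul(797964, Pow(Function('O')(564, Function('M')(-3, 18)), -1)) = Mul(797964, Pow(92, -1)) = Mul(797964, Rational(1, 92)) = Rational(199491, 23)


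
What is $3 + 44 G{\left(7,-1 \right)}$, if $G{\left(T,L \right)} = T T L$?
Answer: $-2153$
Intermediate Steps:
$G{\left(T,L \right)} = L T^{2}$ ($G{\left(T,L \right)} = T^{2} L = L T^{2}$)
$3 + 44 G{\left(7,-1 \right)} = 3 + 44 \left(- 7^{2}\right) = 3 + 44 \left(\left(-1\right) 49\right) = 3 + 44 \left(-49\right) = 3 - 2156 = -2153$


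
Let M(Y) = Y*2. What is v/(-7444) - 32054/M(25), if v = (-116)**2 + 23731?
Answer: -120234663/186100 ≈ -646.08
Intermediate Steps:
M(Y) = 2*Y
v = 37187 (v = 13456 + 23731 = 37187)
v/(-7444) - 32054/M(25) = 37187/(-7444) - 32054/(2*25) = 37187*(-1/7444) - 32054/50 = -37187/7444 - 32054*1/50 = -37187/7444 - 16027/25 = -120234663/186100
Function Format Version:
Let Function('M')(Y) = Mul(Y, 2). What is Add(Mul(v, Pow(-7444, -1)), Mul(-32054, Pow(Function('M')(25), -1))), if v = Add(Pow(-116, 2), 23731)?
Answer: Rational(-120234663, 186100) ≈ -646.08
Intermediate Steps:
Function('M')(Y) = Mul(2, Y)
v = 37187 (v = Add(13456, 23731) = 37187)
Add(Mul(v, Pow(-7444, -1)), Mul(-32054, Pow(Function('M')(25), -1))) = Add(Mul(37187, Pow(-7444, -1)), Mul(-32054, Pow(Mul(2, 25), -1))) = Add(Mul(37187, Rational(-1, 7444)), Mul(-32054, Pow(50, -1))) = Add(Rational(-37187, 7444), Mul(-32054, Rational(1, 50))) = Add(Rational(-37187, 7444), Rational(-16027, 25)) = Rational(-120234663, 186100)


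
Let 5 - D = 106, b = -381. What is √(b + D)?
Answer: I*√482 ≈ 21.954*I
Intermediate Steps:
D = -101 (D = 5 - 1*106 = 5 - 106 = -101)
√(b + D) = √(-381 - 101) = √(-482) = I*√482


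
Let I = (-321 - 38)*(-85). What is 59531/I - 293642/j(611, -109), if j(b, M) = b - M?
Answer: -891762331/2197080 ≈ -405.89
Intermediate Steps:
I = 30515 (I = -359*(-85) = 30515)
59531/I - 293642/j(611, -109) = 59531/30515 - 293642/(611 - 1*(-109)) = 59531*(1/30515) - 293642/(611 + 109) = 59531/30515 - 293642/720 = 59531/30515 - 293642*1/720 = 59531/30515 - 146821/360 = -891762331/2197080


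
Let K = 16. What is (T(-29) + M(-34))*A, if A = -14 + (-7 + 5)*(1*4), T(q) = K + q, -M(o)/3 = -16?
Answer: -770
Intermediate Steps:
M(o) = 48 (M(o) = -3*(-16) = 48)
T(q) = 16 + q
A = -22 (A = -14 - 2*4 = -14 - 8 = -22)
(T(-29) + M(-34))*A = ((16 - 29) + 48)*(-22) = (-13 + 48)*(-22) = 35*(-22) = -770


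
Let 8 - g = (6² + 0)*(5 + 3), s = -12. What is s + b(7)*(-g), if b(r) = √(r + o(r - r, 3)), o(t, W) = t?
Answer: -12 + 280*√7 ≈ 728.81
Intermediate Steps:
b(r) = √r (b(r) = √(r + (r - r)) = √(r + 0) = √r)
g = -280 (g = 8 - (6² + 0)*(5 + 3) = 8 - (36 + 0)*8 = 8 - 36*8 = 8 - 1*288 = 8 - 288 = -280)
s + b(7)*(-g) = -12 + √7*(-1*(-280)) = -12 + √7*280 = -12 + 280*√7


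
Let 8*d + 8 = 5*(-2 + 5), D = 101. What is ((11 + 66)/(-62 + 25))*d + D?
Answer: 29357/296 ≈ 99.179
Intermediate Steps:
d = 7/8 (d = -1 + (5*(-2 + 5))/8 = -1 + (5*3)/8 = -1 + (⅛)*15 = -1 + 15/8 = 7/8 ≈ 0.87500)
((11 + 66)/(-62 + 25))*d + D = ((11 + 66)/(-62 + 25))*(7/8) + 101 = (77/(-37))*(7/8) + 101 = (77*(-1/37))*(7/8) + 101 = -77/37*7/8 + 101 = -539/296 + 101 = 29357/296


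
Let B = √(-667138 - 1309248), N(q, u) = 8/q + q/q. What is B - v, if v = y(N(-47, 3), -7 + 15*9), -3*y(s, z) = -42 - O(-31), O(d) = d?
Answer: -11/3 + I*√1976386 ≈ -3.6667 + 1405.8*I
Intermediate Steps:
N(q, u) = 1 + 8/q (N(q, u) = 8/q + 1 = 1 + 8/q)
B = I*√1976386 (B = √(-1976386) = I*√1976386 ≈ 1405.8*I)
y(s, z) = 11/3 (y(s, z) = -(-42 - 1*(-31))/3 = -(-42 + 31)/3 = -⅓*(-11) = 11/3)
v = 11/3 ≈ 3.6667
B - v = I*√1976386 - 1*11/3 = I*√1976386 - 11/3 = -11/3 + I*√1976386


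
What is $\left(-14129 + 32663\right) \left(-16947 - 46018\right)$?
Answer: $-1166993310$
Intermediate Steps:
$\left(-14129 + 32663\right) \left(-16947 - 46018\right) = 18534 \left(-62965\right) = -1166993310$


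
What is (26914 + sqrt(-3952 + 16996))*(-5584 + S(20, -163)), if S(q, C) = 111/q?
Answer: -1501384033/10 - 111569*sqrt(3261)/10 ≈ -1.5078e+8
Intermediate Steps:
(26914 + sqrt(-3952 + 16996))*(-5584 + S(20, -163)) = (26914 + sqrt(-3952 + 16996))*(-5584 + 111/20) = (26914 + sqrt(13044))*(-5584 + 111*(1/20)) = (26914 + 2*sqrt(3261))*(-5584 + 111/20) = (26914 + 2*sqrt(3261))*(-111569/20) = -1501384033/10 - 111569*sqrt(3261)/10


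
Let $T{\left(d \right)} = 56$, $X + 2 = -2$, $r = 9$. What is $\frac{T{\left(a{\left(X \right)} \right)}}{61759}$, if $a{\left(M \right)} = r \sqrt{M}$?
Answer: $\frac{56}{61759} \approx 0.00090675$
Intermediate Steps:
$X = -4$ ($X = -2 - 2 = -4$)
$a{\left(M \right)} = 9 \sqrt{M}$
$\frac{T{\left(a{\left(X \right)} \right)}}{61759} = \frac{56}{61759}$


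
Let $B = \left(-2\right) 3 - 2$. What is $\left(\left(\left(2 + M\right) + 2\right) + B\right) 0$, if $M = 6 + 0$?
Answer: $0$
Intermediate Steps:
$M = 6$
$B = -8$ ($B = -6 - 2 = -8$)
$\left(\left(\left(2 + M\right) + 2\right) + B\right) 0 = \left(\left(\left(2 + 6\right) + 2\right) - 8\right) 0 = \left(\left(8 + 2\right) - 8\right) 0 = \left(10 - 8\right) 0 = 2 \cdot 0 = 0$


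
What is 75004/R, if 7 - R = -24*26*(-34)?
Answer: -75004/21209 ≈ -3.5364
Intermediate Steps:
R = -21209 (R = 7 - (-24*26)*(-34) = 7 - (-624)*(-34) = 7 - 1*21216 = 7 - 21216 = -21209)
75004/R = 75004/(-21209) = 75004*(-1/21209) = -75004/21209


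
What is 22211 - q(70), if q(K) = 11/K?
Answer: 1554759/70 ≈ 22211.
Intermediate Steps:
22211 - q(70) = 22211 - 11/70 = 1554759/70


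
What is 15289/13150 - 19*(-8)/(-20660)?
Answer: 15693597/13583950 ≈ 1.1553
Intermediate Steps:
15289/13150 - 19*(-8)/(-20660) = 15289*(1/13150) + 152*(-1/20660) = 15289/13150 - 38/5165 = 15693597/13583950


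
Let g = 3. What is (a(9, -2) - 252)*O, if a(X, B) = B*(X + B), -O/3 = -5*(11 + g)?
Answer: -55860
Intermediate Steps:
O = 210 (O = -(-15)*(11 + 3) = -(-15)*14 = -3*(-70) = 210)
a(X, B) = B*(B + X)
(a(9, -2) - 252)*O = (-2*(-2 + 9) - 252)*210 = (-2*7 - 252)*210 = (-14 - 252)*210 = -266*210 = -55860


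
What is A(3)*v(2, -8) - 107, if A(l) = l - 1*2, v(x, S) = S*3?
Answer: -131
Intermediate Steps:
v(x, S) = 3*S
A(l) = -2 + l (A(l) = l - 2 = -2 + l)
A(3)*v(2, -8) - 107 = (-2 + 3)*(3*(-8)) - 107 = 1*(-24) - 107 = -24 - 107 = -131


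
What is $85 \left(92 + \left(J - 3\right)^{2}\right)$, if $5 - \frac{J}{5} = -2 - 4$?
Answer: $237660$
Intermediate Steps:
$J = 55$ ($J = 25 - 5 \left(-2 - 4\right) = 25 - -30 = 25 + 30 = 55$)
$85 \left(92 + \left(J - 3\right)^{2}\right) = 85 \left(92 + \left(55 - 3\right)^{2}\right) = 85 \left(92 + 52^{2}\right) = 85 \left(92 + 2704\right) = 85 \cdot 2796 = 237660$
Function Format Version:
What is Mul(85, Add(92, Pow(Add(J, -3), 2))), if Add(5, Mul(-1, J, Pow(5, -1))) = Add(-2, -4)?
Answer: 237660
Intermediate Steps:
J = 55 (J = Add(25, Mul(-5, Add(-2, -4))) = Add(25, Mul(-5, -6)) = Add(25, 30) = 55)
Mul(85, Add(92, Pow(Add(J, -3), 2))) = Mul(85, Add(92, Pow(Add(55, -3), 2))) = Mul(85, Add(92, Pow(52, 2))) = Mul(85, Add(92, 2704)) = Mul(85, 2796) = 237660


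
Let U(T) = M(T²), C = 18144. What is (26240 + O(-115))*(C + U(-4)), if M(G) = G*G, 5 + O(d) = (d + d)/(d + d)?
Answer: 482742400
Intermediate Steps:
O(d) = -4 (O(d) = -5 + (d + d)/(d + d) = -5 + (2*d)/((2*d)) = -5 + (2*d)*(1/(2*d)) = -5 + 1 = -4)
M(G) = G²
U(T) = T⁴ (U(T) = (T²)² = T⁴)
(26240 + O(-115))*(C + U(-4)) = (26240 - 4)*(18144 + (-4)⁴) = 26236*(18144 + 256) = 26236*18400 = 482742400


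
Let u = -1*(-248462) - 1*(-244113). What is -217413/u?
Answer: -12789/28975 ≈ -0.44138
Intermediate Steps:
u = 492575 (u = 248462 + 244113 = 492575)
-217413/u = -217413/492575 = -217413*1/492575 = -12789/28975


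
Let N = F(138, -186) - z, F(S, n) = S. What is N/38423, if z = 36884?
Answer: -36746/38423 ≈ -0.95635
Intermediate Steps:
N = -36746 (N = 138 - 1*36884 = 138 - 36884 = -36746)
N/38423 = -36746/38423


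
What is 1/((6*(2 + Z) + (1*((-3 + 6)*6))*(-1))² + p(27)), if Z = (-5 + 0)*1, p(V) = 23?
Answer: 1/1319 ≈ 0.00075815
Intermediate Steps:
Z = -5 (Z = -5*1 = -5)
1/((6*(2 + Z) + (1*((-3 + 6)*6))*(-1))² + p(27)) = 1/((6*(2 - 5) + (1*((-3 + 6)*6))*(-1))² + 23) = 1/((6*(-3) + (1*(3*6))*(-1))² + 23) = 1/((-18 + (1*18)*(-1))² + 23) = 1/((-18 + 18*(-1))² + 23) = 1/((-18 - 18)² + 23) = 1/((-36)² + 23) = 1/(1296 + 23) = 1/1319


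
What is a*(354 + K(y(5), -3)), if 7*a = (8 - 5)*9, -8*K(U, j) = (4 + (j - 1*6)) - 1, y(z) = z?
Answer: 38313/28 ≈ 1368.3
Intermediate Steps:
K(U, j) = 3/8 - j/8 (K(U, j) = -((4 + (j - 1*6)) - 1)/8 = -((4 + (j - 6)) - 1)/8 = -((4 + (-6 + j)) - 1)/8 = -((-2 + j) - 1)/8 = -(-3 + j)/8 = 3/8 - j/8)
a = 27/7 (a = ((8 - 5)*9)/7 = (3*9)/7 = (⅐)*27 = 27/7 ≈ 3.8571)
a*(354 + K(y(5), -3)) = 27*(354 + (3/8 - ⅛*(-3)))/7 = 27*(354 + (3/8 + 3/8))/7 = 27*(354 + ¾)/7 = (27/7)*(1419/4) = 38313/28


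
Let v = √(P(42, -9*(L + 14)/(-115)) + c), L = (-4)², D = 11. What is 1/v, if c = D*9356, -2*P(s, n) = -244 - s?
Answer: √11451/34353 ≈ 0.0031150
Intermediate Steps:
L = 16
P(s, n) = 122 + s/2 (P(s, n) = -(-244 - s)/2 = 122 + s/2)
c = 102916 (c = 11*9356 = 102916)
v = 3*√11451 (v = √((122 + (½)*42) + 102916) = √((122 + 21) + 102916) = √(143 + 102916) = √103059 = 3*√11451 ≈ 321.03)
1/v = 1/(3*√11451) = √11451/34353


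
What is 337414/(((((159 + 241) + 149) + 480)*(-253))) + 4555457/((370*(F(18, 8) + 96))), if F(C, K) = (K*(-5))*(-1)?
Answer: 2168785411/24304560 ≈ 89.234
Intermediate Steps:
F(C, K) = 5*K (F(C, K) = -5*K*(-1) = 5*K)
337414/(((((159 + 241) + 149) + 480)*(-253))) + 4555457/((370*(F(18, 8) + 96))) = 337414/(((((159 + 241) + 149) + 480)*(-253))) + 4555457/((370*(5*8 + 96))) = 337414/((((400 + 149) + 480)*(-253))) + 4555457/((370*(40 + 96))) = 337414/(((549 + 480)*(-253))) + 4555457/((370*136)) = 337414/((1029*(-253))) + 4555457/50320 = 337414/(-260337) + 4555457*(1/50320) = 337414*(-1/260337) + 4555457/50320 = -626/483 + 4555457/50320 = 2168785411/24304560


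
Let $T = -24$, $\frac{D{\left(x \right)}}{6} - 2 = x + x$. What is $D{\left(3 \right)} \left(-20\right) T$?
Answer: $23040$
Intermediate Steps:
$D{\left(x \right)} = 12 + 12 x$ ($D{\left(x \right)} = 12 + 6 \left(x + x\right) = 12 + 6 \cdot 2 x = 12 + 12 x$)
$D{\left(3 \right)} \left(-20\right) T = \left(12 + 12 \cdot 3\right) \left(-20\right) \left(-24\right) = \left(12 + 36\right) \left(-20\right) \left(-24\right) = 48 \left(-20\right) \left(-24\right) = \left(-960\right) \left(-24\right) = 23040$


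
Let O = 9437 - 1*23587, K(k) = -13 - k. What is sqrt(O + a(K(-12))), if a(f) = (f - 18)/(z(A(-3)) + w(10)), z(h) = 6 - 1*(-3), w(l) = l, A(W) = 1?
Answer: I*sqrt(14151) ≈ 118.96*I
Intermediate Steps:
z(h) = 9 (z(h) = 6 + 3 = 9)
a(f) = -18/19 + f/19 (a(f) = (f - 18)/(9 + 10) = (-18 + f)/19 = (-18 + f)*(1/19) = -18/19 + f/19)
O = -14150 (O = 9437 - 23587 = -14150)
sqrt(O + a(K(-12))) = sqrt(-14150 + (-18/19 + (-13 - 1*(-12))/19)) = sqrt(-14150 + (-18/19 + (-13 + 12)/19)) = sqrt(-14150 + (-18/19 + (1/19)*(-1))) = sqrt(-14150 + (-18/19 - 1/19)) = sqrt(-14150 - 1) = sqrt(-14151) = I*sqrt(14151)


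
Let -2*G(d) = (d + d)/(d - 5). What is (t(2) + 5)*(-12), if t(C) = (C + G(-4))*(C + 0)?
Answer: -292/3 ≈ -97.333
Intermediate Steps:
G(d) = -d/(-5 + d) (G(d) = -(d + d)/(2*(d - 5)) = -2*d/(2*(-5 + d)) = -d/(-5 + d))
t(C) = C*(-4/9 + C) (t(C) = (C - 1*(-4)/(-5 - 4))*(C + 0) = (C - 1*(-4)/(-9))*C = (C - 1*(-4)*(-⅑))*C = (C - 4/9)*C = (-4/9 + C)*C = C*(-4/9 + C))
(t(2) + 5)*(-12) = ((⅑)*2*(-4 + 9*2) + 5)*(-12) = ((⅑)*2*(-4 + 18) + 5)*(-12) = ((⅑)*2*14 + 5)*(-12) = (28/9 + 5)*(-12) = (73/9)*(-12) = -292/3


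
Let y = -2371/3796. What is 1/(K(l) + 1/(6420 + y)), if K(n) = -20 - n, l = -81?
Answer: 24367949/1486448685 ≈ 0.016393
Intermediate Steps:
y = -2371/3796 (y = -2371*1/3796 = -2371/3796 ≈ -0.62461)
1/(K(l) + 1/(6420 + y)) = 1/((-20 - 1*(-81)) + 1/(6420 - 2371/3796)) = 1/((-20 + 81) + 1/(24367949/3796)) = 1/(61 + 3796/24367949) = 1/(1486448685/24367949) = 24367949/1486448685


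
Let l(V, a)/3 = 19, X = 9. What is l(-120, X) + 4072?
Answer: 4129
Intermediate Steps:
l(V, a) = 57 (l(V, a) = 3*19 = 57)
l(-120, X) + 4072 = 57 + 4072 = 4129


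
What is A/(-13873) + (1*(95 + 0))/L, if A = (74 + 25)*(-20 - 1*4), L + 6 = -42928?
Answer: 100693249/595623382 ≈ 0.16906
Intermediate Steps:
L = -42934 (L = -6 - 42928 = -42934)
A = -2376 (A = 99*(-20 - 4) = 99*(-24) = -2376)
A/(-13873) + (1*(95 + 0))/L = -2376/(-13873) + (1*(95 + 0))/(-42934) = -2376*(-1/13873) + (1*95)*(-1/42934) = 2376/13873 + 95*(-1/42934) = 2376/13873 - 95/42934 = 100693249/595623382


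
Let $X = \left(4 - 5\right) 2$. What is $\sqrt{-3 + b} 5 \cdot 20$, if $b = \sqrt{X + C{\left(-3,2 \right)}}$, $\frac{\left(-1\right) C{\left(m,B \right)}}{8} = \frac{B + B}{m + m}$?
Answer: $\frac{100 \sqrt{-27 + 3 \sqrt{30}}}{3} \approx 108.36 i$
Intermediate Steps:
$C{\left(m,B \right)} = - \frac{8 B}{m}$ ($C{\left(m,B \right)} = - 8 \frac{B + B}{m + m} = - 8 \frac{2 B}{2 m} = - 8 \cdot 2 B \frac{1}{2 m} = - 8 \frac{B}{m} = - \frac{8 B}{m}$)
$X = -2$ ($X = \left(-1\right) 2 = -2$)
$b = \frac{\sqrt{30}}{3}$ ($b = \sqrt{-2 - \frac{16}{-3}} = \sqrt{-2 - 16 \left(- \frac{1}{3}\right)} = \sqrt{-2 + \frac{16}{3}} = \sqrt{\frac{10}{3}} = \frac{\sqrt{30}}{3} \approx 1.8257$)
$\sqrt{-3 + b} 5 \cdot 20 = \sqrt{-3 + \frac{\sqrt{30}}{3}} \cdot 5 \cdot 20 = 5 \sqrt{-3 + \frac{\sqrt{30}}{3}} \cdot 20 = 100 \sqrt{-3 + \frac{\sqrt{30}}{3}}$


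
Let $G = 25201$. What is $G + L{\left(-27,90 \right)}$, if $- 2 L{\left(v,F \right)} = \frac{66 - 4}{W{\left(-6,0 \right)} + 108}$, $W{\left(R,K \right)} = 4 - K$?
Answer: $\frac{2822481}{112} \approx 25201.0$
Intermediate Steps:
$L{\left(v,F \right)} = - \frac{31}{112}$ ($L{\left(v,F \right)} = - \frac{\left(66 - 4\right) \frac{1}{\left(4 - 0\right) + 108}}{2} = - \frac{62 \frac{1}{\left(4 + 0\right) + 108}}{2} = - \frac{62 \frac{1}{4 + 108}}{2} = - \frac{62 \cdot \frac{1}{112}}{2} = \left(- \frac{1}{2}\right) \frac{31}{56} = - \frac{31}{112}$)
$G + L{\left(-27,90 \right)} = 25201 - \frac{31}{112} = \frac{2822481}{112}$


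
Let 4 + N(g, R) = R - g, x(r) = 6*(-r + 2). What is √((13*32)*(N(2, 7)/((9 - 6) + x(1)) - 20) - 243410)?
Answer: I*√2265154/3 ≈ 501.68*I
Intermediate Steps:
x(r) = 12 - 6*r (x(r) = 6*(2 - r) = 12 - 6*r)
N(g, R) = -4 + R - g (N(g, R) = -4 + (R - g) = -4 + R - g)
√((13*32)*(N(2, 7)/((9 - 6) + x(1)) - 20) - 243410) = √((13*32)*((-4 + 7 - 1*2)/((9 - 6) + (12 - 6*1)) - 20) - 243410) = √(416*((-4 + 7 - 2)/(3 + (12 - 6)) - 20) - 243410) = √(416*(1/(3 + 6) - 20) - 243410) = √(416*(1/9 - 20) - 243410) = √(416*(1*(⅑) - 20) - 243410) = √(416*(⅑ - 20) - 243410) = √(416*(-179/9) - 243410) = √(-74464/9 - 243410) = √(-2265154/9) = I*√2265154/3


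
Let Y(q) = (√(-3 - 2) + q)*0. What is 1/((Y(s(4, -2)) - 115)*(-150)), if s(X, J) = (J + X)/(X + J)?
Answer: 1/17250 ≈ 5.7971e-5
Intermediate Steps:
s(X, J) = 1 (s(X, J) = (J + X)/(J + X) = 1)
Y(q) = 0 (Y(q) = (√(-5) + q)*0 = (I*√5 + q)*0 = (q + I*√5)*0 = 0)
1/((Y(s(4, -2)) - 115)*(-150)) = 1/((0 - 115)*(-150)) = 1/(-115*(-150)) = 1/17250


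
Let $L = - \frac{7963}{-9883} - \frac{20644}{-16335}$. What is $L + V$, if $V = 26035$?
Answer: $\frac{4203393388432}{161438805} \approx 26037.0$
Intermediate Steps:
$L = \frac{334100257}{161438805}$ ($L = \left(-7963\right) \left(- \frac{1}{9883}\right) - - \frac{20644}{16335} = \frac{7963}{9883} + \frac{20644}{16335} = \frac{334100257}{161438805} \approx 2.0695$)
$L + V = \frac{334100257}{161438805} + 26035 = \frac{4203393388432}{161438805}$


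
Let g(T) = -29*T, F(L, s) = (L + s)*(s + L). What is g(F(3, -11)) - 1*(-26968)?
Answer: 25112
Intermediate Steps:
F(L, s) = (L + s)² (F(L, s) = (L + s)*(L + s) = (L + s)²)
g(F(3, -11)) - 1*(-26968) = -29*(3 - 11)² - 1*(-26968) = -29*(-8)² + 26968 = -29*64 + 26968 = -1856 + 26968 = 25112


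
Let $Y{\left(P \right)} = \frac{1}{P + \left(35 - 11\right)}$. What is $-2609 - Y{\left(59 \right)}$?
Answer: $- \frac{216548}{83} \approx -2609.0$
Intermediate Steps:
$Y{\left(P \right)} = \frac{1}{24 + P}$ ($Y{\left(P \right)} = \frac{1}{P + \left(35 - 11\right)} = \frac{1}{P + 24} = \frac{1}{24 + P}$)
$-2609 - Y{\left(59 \right)} = -2609 - \frac{1}{24 + 59} = -2609 - \frac{1}{83} = - \frac{216548}{83}$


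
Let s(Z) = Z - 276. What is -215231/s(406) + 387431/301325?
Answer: -12960823009/7834450 ≈ -1654.3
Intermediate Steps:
s(Z) = -276 + Z
-215231/s(406) + 387431/301325 = -215231/(-276 + 406) + 387431/301325 = -215231/130 + 387431*(1/301325) = -215231*1/130 + 387431/301325 = -215231/130 + 387431/301325 = -12960823009/7834450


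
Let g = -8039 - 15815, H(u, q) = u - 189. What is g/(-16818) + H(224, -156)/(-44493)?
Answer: 176791232/124713879 ≈ 1.4176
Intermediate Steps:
H(u, q) = -189 + u
g = -23854
g/(-16818) + H(224, -156)/(-44493) = -23854/(-16818) + (-189 + 224)/(-44493) = -23854*(-1/16818) + 35*(-1/44493) = 11927/8409 - 35/44493 = 176791232/124713879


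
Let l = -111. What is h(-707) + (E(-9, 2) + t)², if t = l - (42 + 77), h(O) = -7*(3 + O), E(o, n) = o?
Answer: 62049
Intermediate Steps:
h(O) = -21 - 7*O
t = -230 (t = -111 - (42 + 77) = -111 - 1*119 = -111 - 119 = -230)
h(-707) + (E(-9, 2) + t)² = (-21 - 7*(-707)) + (-9 - 230)² = (-21 + 4949) + (-239)² = 4928 + 57121 = 62049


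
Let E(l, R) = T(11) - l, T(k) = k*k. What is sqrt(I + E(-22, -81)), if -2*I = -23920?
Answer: 7*sqrt(247) ≈ 110.01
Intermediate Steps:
I = 11960 (I = -1/2*(-23920) = 11960)
T(k) = k**2
E(l, R) = 121 - l (E(l, R) = 11**2 - l = 121 - l)
sqrt(I + E(-22, -81)) = sqrt(11960 + (121 - 1*(-22))) = sqrt(11960 + (121 + 22)) = sqrt(11960 + 143) = sqrt(12103) = 7*sqrt(247)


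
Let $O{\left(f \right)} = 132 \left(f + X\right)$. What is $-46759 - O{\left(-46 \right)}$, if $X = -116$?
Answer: $-25375$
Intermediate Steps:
$O{\left(f \right)} = -15312 + 132 f$ ($O{\left(f \right)} = 132 \left(f - 116\right) = 132 \left(-116 + f\right) = -15312 + 132 f$)
$-46759 - O{\left(-46 \right)} = -46759 - \left(-15312 + 132 \left(-46\right)\right) = -46759 - \left(-15312 - 6072\right) = -46759 - -21384 = -46759 + 21384 = -25375$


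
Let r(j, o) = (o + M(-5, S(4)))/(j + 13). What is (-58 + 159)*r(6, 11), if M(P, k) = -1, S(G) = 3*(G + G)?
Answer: 1010/19 ≈ 53.158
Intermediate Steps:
S(G) = 6*G (S(G) = 3*(2*G) = 6*G)
r(j, o) = (-1 + o)/(13 + j) (r(j, o) = (o - 1)/(j + 13) = (-1 + o)/(13 + j))
(-58 + 159)*r(6, 11) = (-58 + 159)*((-1 + 11)/(13 + 6)) = 101*(10/19) = 1010/19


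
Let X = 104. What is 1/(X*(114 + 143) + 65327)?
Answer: 1/92055 ≈ 1.0863e-5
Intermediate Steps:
1/(X*(114 + 143) + 65327) = 1/(104*(114 + 143) + 65327) = 1/(104*257 + 65327) = 1/(26728 + 65327) = 1/92055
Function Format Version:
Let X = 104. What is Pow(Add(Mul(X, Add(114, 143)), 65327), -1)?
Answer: Rational(1, 92055) ≈ 1.0863e-5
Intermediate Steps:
Pow(Add(Mul(X, Add(114, 143)), 65327), -1) = Pow(Add(Mul(104, Add(114, 143)), 65327), -1) = Pow(Add(Mul(104, 257), 65327), -1) = Pow(Add(26728, 65327), -1) = Pow(92055, -1) = Rational(1, 92055)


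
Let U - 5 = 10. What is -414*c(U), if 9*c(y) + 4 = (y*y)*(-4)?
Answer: 41584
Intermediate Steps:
U = 15 (U = 5 + 10 = 15)
c(y) = -4/9 - 4*y**2/9 (c(y) = -4/9 + ((y*y)*(-4))/9 = -4/9 + (y**2*(-4))/9 = -4/9 + (-4*y**2)/9 = -4/9 - 4*y**2/9)
-414*c(U) = -414*(-4/9 - 4/9*15**2) = -414*(-4/9 - 4/9*225) = -414*(-4/9 - 100) = -414*(-904/9) = 41584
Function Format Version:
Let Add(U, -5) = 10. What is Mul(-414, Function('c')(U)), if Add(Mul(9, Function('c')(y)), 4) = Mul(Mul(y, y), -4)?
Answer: 41584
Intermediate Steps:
U = 15 (U = Add(5, 10) = 15)
Function('c')(y) = Add(Rational(-4, 9), Mul(Rational(-4, 9), Pow(y, 2))) (Function('c')(y) = Add(Rational(-4, 9), Mul(Rational(1, 9), Mul(Mul(y, y), -4))) = Add(Rational(-4, 9), Mul(Rational(1, 9), Mul(Pow(y, 2), -4))) = Add(Rational(-4, 9), Mul(Rational(1, 9), Mul(-4, Pow(y, 2)))) = Add(Rational(-4, 9), Mul(Rational(-4, 9), Pow(y, 2))))
Mul(-414, Function('c')(U)) = Mul(-414, Add(Rational(-4, 9), Mul(Rational(-4, 9), Pow(15, 2)))) = Mul(-414, Add(Rational(-4, 9), Mul(Rational(-4, 9), 225))) = Mul(-414, Add(Rational(-4, 9), -100)) = Mul(-414, Rational(-904, 9)) = 41584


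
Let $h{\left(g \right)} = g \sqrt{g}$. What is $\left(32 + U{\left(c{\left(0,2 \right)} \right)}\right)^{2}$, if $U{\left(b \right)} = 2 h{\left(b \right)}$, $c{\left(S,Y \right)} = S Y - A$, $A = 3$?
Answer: $916 - 384 i \sqrt{3} \approx 916.0 - 665.11 i$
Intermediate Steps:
$h{\left(g \right)} = g^{\frac{3}{2}}$
$c{\left(S,Y \right)} = -3 + S Y$ ($c{\left(S,Y \right)} = S Y - 3 = -3 + S Y$)
$U{\left(b \right)} = 2 b^{\frac{3}{2}}$
$\left(32 + U{\left(c{\left(0,2 \right)} \right)}\right)^{2} = \left(32 + 2 \left(-3 + 0 \cdot 2\right)^{\frac{3}{2}}\right)^{2} = \left(32 + 2 \left(-3 + 0\right)^{\frac{3}{2}}\right)^{2} = \left(32 + 2 \left(-3\right)^{\frac{3}{2}}\right)^{2} = \left(32 + 2 \left(- 3 i \sqrt{3}\right)\right)^{2} = \left(32 - 6 i \sqrt{3}\right)^{2}$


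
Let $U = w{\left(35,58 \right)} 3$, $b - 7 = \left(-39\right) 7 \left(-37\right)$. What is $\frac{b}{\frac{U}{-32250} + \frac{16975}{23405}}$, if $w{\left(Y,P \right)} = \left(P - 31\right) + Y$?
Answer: $\frac{127160535250}{9051507} \approx 14049.0$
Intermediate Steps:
$w{\left(Y,P \right)} = -31 + P + Y$ ($w{\left(Y,P \right)} = \left(-31 + P\right) + Y = -31 + P + Y$)
$b = 10108$ ($b = 7 + \left(-39\right) 7 \left(-37\right) = 7 - -10101 = 7 + 10101 = 10108$)
$U = 186$ ($U = \left(-31 + 58 + 35\right) 3 = 62 \cdot 3 = 186$)
$\frac{b}{\frac{U}{-32250} + \frac{16975}{23405}} = \frac{10108}{\frac{186}{-32250} + \frac{16975}{23405}} = \frac{10108}{186 \left(- \frac{1}{32250}\right) + 16975 \cdot \frac{1}{23405}} = \frac{10108}{- \frac{31}{5375} + \frac{3395}{4681}} = \frac{10108}{\frac{18103014}{25160375}} = 10108 \cdot \frac{25160375}{18103014} = \frac{127160535250}{9051507}$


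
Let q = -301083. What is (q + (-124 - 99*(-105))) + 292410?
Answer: 1598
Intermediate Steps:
(q + (-124 - 99*(-105))) + 292410 = (-301083 + (-124 - 99*(-105))) + 292410 = (-301083 + (-124 + 10395)) + 292410 = (-301083 + 10271) + 292410 = -290812 + 292410 = 1598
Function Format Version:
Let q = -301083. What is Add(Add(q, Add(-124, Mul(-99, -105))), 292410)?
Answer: 1598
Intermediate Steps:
Add(Add(q, Add(-124, Mul(-99, -105))), 292410) = Add(Add(-301083, Add(-124, Mul(-99, -105))), 292410) = Add(Add(-301083, Add(-124, 10395)), 292410) = Add(Add(-301083, 10271), 292410) = Add(-290812, 292410) = 1598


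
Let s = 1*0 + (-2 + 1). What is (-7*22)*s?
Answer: 154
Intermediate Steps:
s = -1 (s = 0 - 1 = -1)
(-7*22)*s = -7*22*(-1) = -154*(-1) = 154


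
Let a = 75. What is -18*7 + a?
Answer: -51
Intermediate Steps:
-18*7 + a = -18*7 + 75 = -2*63 + 75 = -126 + 75 = -51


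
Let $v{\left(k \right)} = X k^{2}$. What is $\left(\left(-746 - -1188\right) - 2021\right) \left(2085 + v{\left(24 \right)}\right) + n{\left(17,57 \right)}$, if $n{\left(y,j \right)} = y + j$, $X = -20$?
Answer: $14897939$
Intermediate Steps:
$v{\left(k \right)} = - 20 k^{2}$
$n{\left(y,j \right)} = j + y$
$\left(\left(-746 - -1188\right) - 2021\right) \left(2085 + v{\left(24 \right)}\right) + n{\left(17,57 \right)} = \left(\left(-746 - -1188\right) - 2021\right) \left(2085 - 20 \cdot 24^{2}\right) + \left(57 + 17\right) = \left(\left(-746 + 1188\right) - 2021\right) \left(2085 - 11520\right) + 74 = \left(442 - 2021\right) \left(2085 - 11520\right) + 74 = \left(-1579\right) \left(-9435\right) + 74 = 14897865 + 74 = 14897939$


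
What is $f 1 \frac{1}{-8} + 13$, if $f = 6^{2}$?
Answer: $\frac{17}{2} \approx 8.5$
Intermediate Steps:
$f = 36$
$f 1 \frac{1}{-8} + 13 = 36 \cdot 1 \frac{1}{-8} + 13 = 36 \cdot 1 \left(- \frac{1}{8}\right) + 13 = 36 \left(- \frac{1}{8}\right) + 13 = - \frac{9}{2} + 13 = \frac{17}{2}$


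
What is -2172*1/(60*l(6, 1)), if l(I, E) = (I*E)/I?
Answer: -181/5 ≈ -36.200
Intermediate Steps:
l(I, E) = E (l(I, E) = (E*I)/I = E)
-2172*1/(60*l(6, 1)) = -2172/((1*(-10))*(-6)) = -2172/((-10*(-6))) = -2172/60 = -2172*1/60 = -181/5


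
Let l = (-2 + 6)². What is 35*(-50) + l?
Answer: -1734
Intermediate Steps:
l = 16 (l = 4² = 16)
35*(-50) + l = 35*(-50) + 16 = -1750 + 16 = -1734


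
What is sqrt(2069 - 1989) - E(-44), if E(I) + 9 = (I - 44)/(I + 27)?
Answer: 65/17 + 4*sqrt(5) ≈ 12.768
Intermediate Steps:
E(I) = -9 + (-44 + I)/(27 + I) (E(I) = -9 + (I - 44)/(I + 27) = -9 + (-44 + I)/(27 + I))
sqrt(2069 - 1989) - E(-44) = sqrt(2069 - 1989) - (-287 - 8*(-44))/(27 - 44) = sqrt(80) - (-287 + 352)/(-17) = 4*sqrt(5) - (-1)*65/17 = 4*sqrt(5) - 1*(-65/17) = 4*sqrt(5) + 65/17 = 65/17 + 4*sqrt(5)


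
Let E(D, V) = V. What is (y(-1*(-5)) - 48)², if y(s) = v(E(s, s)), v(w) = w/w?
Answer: 2209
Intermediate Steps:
v(w) = 1
y(s) = 1
(y(-1*(-5)) - 48)² = (1 - 48)² = (-47)² = 2209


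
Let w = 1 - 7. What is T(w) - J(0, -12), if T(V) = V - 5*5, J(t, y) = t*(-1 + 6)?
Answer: -31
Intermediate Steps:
J(t, y) = 5*t (J(t, y) = t*5 = 5*t)
w = -6
T(V) = -25 + V (T(V) = V - 25 = -25 + V)
T(w) - J(0, -12) = (-25 - 6) - 5*0 = -31 - 1*0 = -31 + 0 = -31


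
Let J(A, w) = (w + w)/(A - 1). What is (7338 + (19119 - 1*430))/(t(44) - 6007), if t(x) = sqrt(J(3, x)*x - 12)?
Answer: -156344189/36082125 - 52054*sqrt(481)/36082125 ≈ -4.3646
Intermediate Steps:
J(A, w) = 2*w/(-1 + A) (J(A, w) = (2*w)/(-1 + A) = 2*w/(-1 + A))
t(x) = sqrt(-12 + x**2) (t(x) = sqrt((2*x/(-1 + 3))*x - 12) = sqrt((2*x/2)*x - 12) = sqrt((2*x*(1/2))*x - 12) = sqrt(x*x - 12) = sqrt(x**2 - 12) = sqrt(-12 + x**2))
(7338 + (19119 - 1*430))/(t(44) - 6007) = (7338 + (19119 - 1*430))/(sqrt(-12 + 44**2) - 6007) = (7338 + (19119 - 430))/(sqrt(-12 + 1936) - 6007) = (7338 + 18689)/(sqrt(1924) - 6007) = 26027/(2*sqrt(481) - 6007) = 26027/(-6007 + 2*sqrt(481))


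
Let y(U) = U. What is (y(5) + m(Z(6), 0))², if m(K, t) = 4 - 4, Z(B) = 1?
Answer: 25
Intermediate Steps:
m(K, t) = 0
(y(5) + m(Z(6), 0))² = (5 + 0)² = 5² = 25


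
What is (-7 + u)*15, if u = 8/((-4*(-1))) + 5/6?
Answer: -125/2 ≈ -62.500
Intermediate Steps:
u = 17/6 (u = 8/4 + 5*(1/6) = 8*(1/4) + 5/6 = 2 + 5/6 = 17/6 ≈ 2.8333)
(-7 + u)*15 = (-7 + 17/6)*15 = -25/6*15 = -125/2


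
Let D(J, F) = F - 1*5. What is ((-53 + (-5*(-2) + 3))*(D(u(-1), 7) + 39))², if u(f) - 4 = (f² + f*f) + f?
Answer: 2689600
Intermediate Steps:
u(f) = 4 + f + 2*f² (u(f) = 4 + ((f² + f*f) + f) = 4 + ((f² + f²) + f) = 4 + (2*f² + f) = 4 + (f + 2*f²) = 4 + f + 2*f²)
D(J, F) = -5 + F (D(J, F) = F - 5 = -5 + F)
((-53 + (-5*(-2) + 3))*(D(u(-1), 7) + 39))² = ((-53 + (-5*(-2) + 3))*((-5 + 7) + 39))² = ((-53 + (10 + 3))*(2 + 39))² = ((-53 + 13)*41)² = (-40*41)² = (-1640)² = 2689600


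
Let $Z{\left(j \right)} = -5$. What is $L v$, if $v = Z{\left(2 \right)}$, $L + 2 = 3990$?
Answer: $-19940$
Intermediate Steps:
$L = 3988$ ($L = -2 + 3990 = 3988$)
$v = -5$
$L v = 3988 \left(-5\right) = -19940$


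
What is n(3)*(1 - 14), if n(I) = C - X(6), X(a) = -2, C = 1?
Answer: -39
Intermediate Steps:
n(I) = 3 (n(I) = 1 - 1*(-2) = 1 + 2 = 3)
n(3)*(1 - 14) = 3*(1 - 14) = 3*(-13) = -39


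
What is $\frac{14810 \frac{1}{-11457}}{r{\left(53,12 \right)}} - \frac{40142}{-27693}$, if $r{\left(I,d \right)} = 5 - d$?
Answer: $\frac{134425244}{82257441} \approx 1.6342$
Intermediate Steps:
$\frac{14810 \frac{1}{-11457}}{r{\left(53,12 \right)}} - \frac{40142}{-27693} = \frac{14810 \frac{1}{-11457}}{5 - 12} - \frac{40142}{-27693} = \frac{14810 \left(- \frac{1}{11457}\right)}{5 - 12} - - \frac{40142}{27693} = - \frac{14810}{11457 \left(-7\right)} + \frac{40142}{27693} = \left(- \frac{14810}{11457}\right) \left(- \frac{1}{7}\right) + \frac{40142}{27693} = \frac{14810}{80199} + \frac{40142}{27693} = \frac{134425244}{82257441}$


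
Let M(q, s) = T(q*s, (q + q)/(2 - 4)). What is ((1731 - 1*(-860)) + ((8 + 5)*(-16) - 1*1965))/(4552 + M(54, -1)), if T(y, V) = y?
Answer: 209/2249 ≈ 0.092930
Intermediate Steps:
M(q, s) = q*s
((1731 - 1*(-860)) + ((8 + 5)*(-16) - 1*1965))/(4552 + M(54, -1)) = ((1731 - 1*(-860)) + ((8 + 5)*(-16) - 1*1965))/(4552 + 54*(-1)) = ((1731 + 860) + (13*(-16) - 1965))/(4552 - 54) = (2591 + (-208 - 1965))/4498 = (2591 - 2173)*(1/4498) = 418*(1/4498) = 209/2249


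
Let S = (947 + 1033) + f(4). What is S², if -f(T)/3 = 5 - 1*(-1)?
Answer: 3849444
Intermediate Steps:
f(T) = -18 (f(T) = -3*(5 - 1*(-1)) = -3*(5 + 1) = -3*6 = -18)
S = 1962 (S = (947 + 1033) - 18 = 1980 - 18 = 1962)
S² = 1962² = 3849444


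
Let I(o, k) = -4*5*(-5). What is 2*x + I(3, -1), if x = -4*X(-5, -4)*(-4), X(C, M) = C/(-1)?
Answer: 260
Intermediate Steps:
X(C, M) = -C (X(C, M) = C*(-1) = -C)
I(o, k) = 100 (I(o, k) = -20*(-5) = 100)
x = 80 (x = -(-4)*(-5)*(-4) = -4*5*(-4) = -20*(-4) = 80)
2*x + I(3, -1) = 2*80 + 100 = 160 + 100 = 260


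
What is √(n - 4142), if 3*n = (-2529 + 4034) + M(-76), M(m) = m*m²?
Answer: I*√1349691/3 ≈ 387.25*I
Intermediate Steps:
M(m) = m³
n = -437471/3 (n = ((-2529 + 4034) + (-76)³)/3 = (1505 - 438976)/3 = (⅓)*(-437471) = -437471/3 ≈ -1.4582e+5)
√(n - 4142) = √(-437471/3 - 4142) = √(-449897/3) = I*√1349691/3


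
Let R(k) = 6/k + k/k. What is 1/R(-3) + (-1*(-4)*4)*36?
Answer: 575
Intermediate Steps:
R(k) = 1 + 6/k (R(k) = 6/k + 1 = 1 + 6/k)
1/R(-3) + (-1*(-4)*4)*36 = 1/((6 - 3)/(-3)) + (-1*(-4)*4)*36 = 1/(-⅓*3) + (4*4)*36 = 1/(-1) + 16*36 = -1 + 576 = 575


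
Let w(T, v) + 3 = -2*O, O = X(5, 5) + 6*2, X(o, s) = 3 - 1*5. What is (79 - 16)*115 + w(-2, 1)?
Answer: 7222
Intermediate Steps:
X(o, s) = -2 (X(o, s) = 3 - 5 = -2)
O = 10 (O = -2 + 6*2 = -2 + 12 = 10)
w(T, v) = -23 (w(T, v) = -3 - 2*10 = -3 - 20 = -23)
(79 - 16)*115 + w(-2, 1) = (79 - 16)*115 - 23 = 63*115 - 23 = 7245 - 23 = 7222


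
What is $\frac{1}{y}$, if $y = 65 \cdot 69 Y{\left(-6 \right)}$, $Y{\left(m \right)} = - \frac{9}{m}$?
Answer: $\frac{2}{13455} \approx 0.00014864$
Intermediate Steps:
$y = \frac{13455}{2}$ ($y = 65 \cdot 69 \left(- \frac{9}{-6}\right) = 4485 \left(\left(-9\right) \left(- \frac{1}{6}\right)\right) = 4485 \cdot \frac{3}{2} = \frac{13455}{2} \approx 6727.5$)
$\frac{1}{y} = \frac{1}{\frac{13455}{2}} = \frac{2}{13455}$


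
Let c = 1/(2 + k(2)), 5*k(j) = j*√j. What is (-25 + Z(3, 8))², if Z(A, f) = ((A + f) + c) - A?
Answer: 573099/2116 + 3785*√2/1058 ≈ 275.90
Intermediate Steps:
k(j) = j^(3/2)/5 (k(j) = (j*√j)/5 = j^(3/2)/5)
c = 1/(2 + 2*√2/5) (c = 1/(2 + 2^(3/2)/5) = 1/(2 + (2*√2)/5) = 1/(2 + 2*√2/5) ≈ 0.38976)
Z(A, f) = 25/46 + f - 5*√2/46 (Z(A, f) = ((A + f) + (25/46 - 5*√2/46)) - A = (25/46 + A + f - 5*√2/46) - A = 25/46 + f - 5*√2/46)
(-25 + Z(3, 8))² = (-25 + (25/46 + 8 - 5*√2/46))² = (-25 + (393/46 - 5*√2/46))² = (-757/46 - 5*√2/46)²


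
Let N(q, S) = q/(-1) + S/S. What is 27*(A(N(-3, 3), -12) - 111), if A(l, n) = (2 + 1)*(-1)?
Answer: -3078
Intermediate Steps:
N(q, S) = 1 - q (N(q, S) = q*(-1) + 1 = -q + 1 = 1 - q)
A(l, n) = -3 (A(l, n) = 3*(-1) = -3)
27*(A(N(-3, 3), -12) - 111) = 27*(-3 - 111) = 27*(-114) = -3078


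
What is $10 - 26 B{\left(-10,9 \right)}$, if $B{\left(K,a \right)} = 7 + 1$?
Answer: $-198$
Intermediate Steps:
$B{\left(K,a \right)} = 8$
$10 - 26 B{\left(-10,9 \right)} = 10 - 208 = -198$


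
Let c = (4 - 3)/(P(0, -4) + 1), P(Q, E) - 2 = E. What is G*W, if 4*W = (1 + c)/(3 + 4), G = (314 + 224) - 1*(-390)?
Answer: 0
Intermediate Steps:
P(Q, E) = 2 + E
c = -1 (c = (4 - 3)/((2 - 4) + 1) = 1/(-2 + 1) = 1/(-1) = 1*(-1) = -1)
G = 928 (G = 538 + 390 = 928)
W = 0 (W = ((1 - 1)/(3 + 4))/4 = (0/7)/4 = (0*(⅐))/4 = (¼)*0 = 0)
G*W = 928*0 = 0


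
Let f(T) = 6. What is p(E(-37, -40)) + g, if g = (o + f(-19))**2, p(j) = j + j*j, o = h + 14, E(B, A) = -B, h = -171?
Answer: 24207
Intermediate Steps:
o = -157 (o = -171 + 14 = -157)
p(j) = j + j**2
g = 22801 (g = (-157 + 6)**2 = (-151)**2 = 22801)
p(E(-37, -40)) + g = (-1*(-37))*(1 - 1*(-37)) + 22801 = 37*(1 + 37) + 22801 = 37*38 + 22801 = 1406 + 22801 = 24207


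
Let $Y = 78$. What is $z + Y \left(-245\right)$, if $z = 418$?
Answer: $-18692$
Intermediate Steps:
$z + Y \left(-245\right) = 418 + 78 \left(-245\right) = 418 - 19110 = -18692$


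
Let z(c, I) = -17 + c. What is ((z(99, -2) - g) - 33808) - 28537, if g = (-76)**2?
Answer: -68039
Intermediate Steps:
g = 5776
((z(99, -2) - g) - 33808) - 28537 = (((-17 + 99) - 1*5776) - 33808) - 28537 = ((82 - 5776) - 33808) - 28537 = (-5694 - 33808) - 28537 = -39502 - 28537 = -68039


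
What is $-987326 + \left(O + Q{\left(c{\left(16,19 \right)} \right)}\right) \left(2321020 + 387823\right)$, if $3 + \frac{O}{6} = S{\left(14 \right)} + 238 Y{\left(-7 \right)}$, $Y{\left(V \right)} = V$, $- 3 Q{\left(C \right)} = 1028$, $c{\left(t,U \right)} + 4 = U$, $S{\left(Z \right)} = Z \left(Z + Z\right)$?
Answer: $- \frac{65053117780}{3} \approx -2.1684 \cdot 10^{10}$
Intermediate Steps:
$S{\left(Z \right)} = 2 Z^{2}$ ($S{\left(Z \right)} = Z 2 Z = 2 Z^{2}$)
$c{\left(t,U \right)} = -4 + U$
$Q{\left(C \right)} = - \frac{1028}{3}$ ($Q{\left(C \right)} = \left(- \frac{1}{3}\right) 1028 = - \frac{1028}{3}$)
$O = -7662$ ($O = -18 + 6 \left(2 \cdot 14^{2} + 238 \left(-7\right)\right) = -18 + 6 \left(2 \cdot 196 - 1666\right) = -18 + 6 \left(392 - 1666\right) = -18 + 6 \left(-1274\right) = -18 - 7644 = -7662$)
$-987326 + \left(O + Q{\left(c{\left(16,19 \right)} \right)}\right) \left(2321020 + 387823\right) = -987326 + \left(-7662 - \frac{1028}{3}\right) \left(2321020 + 387823\right) = -987326 - \frac{65050155802}{3} = - \frac{65053117780}{3}$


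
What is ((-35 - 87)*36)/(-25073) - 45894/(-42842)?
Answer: 669431163/537088733 ≈ 1.2464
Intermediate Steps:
((-35 - 87)*36)/(-25073) - 45894/(-42842) = -122*36*(-1/25073) - 45894*(-1/42842) = -4392*(-1/25073) + 22947/21421 = 4392/25073 + 22947/21421 = 669431163/537088733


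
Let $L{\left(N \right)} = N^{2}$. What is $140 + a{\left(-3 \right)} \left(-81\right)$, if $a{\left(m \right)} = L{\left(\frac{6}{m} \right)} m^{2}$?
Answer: $-2776$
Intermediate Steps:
$a{\left(m \right)} = 36$ ($a{\left(m \right)} = \left(\frac{6}{m}\right)^{2} m^{2} = \frac{36}{m^{2}} m^{2} = 36$)
$140 + a{\left(-3 \right)} \left(-81\right) = 140 + 36 \left(-81\right) = 140 - 2916 = -2776$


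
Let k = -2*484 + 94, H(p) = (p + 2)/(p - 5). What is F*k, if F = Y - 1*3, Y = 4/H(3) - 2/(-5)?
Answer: 18354/5 ≈ 3670.8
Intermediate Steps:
H(p) = (2 + p)/(-5 + p)
Y = -6/5 (Y = 4/(((2 + 3)/(-5 + 3))) - 2/(-5) = 4/((5/(-2))) - 2*(-⅕) = 4/((-½*5)) + ⅖ = 4/(-5/2) + ⅖ = 4*(-⅖) + ⅖ = -8/5 + ⅖ = -6/5 ≈ -1.2000)
F = -21/5 (F = -6/5 - 1*3 = -6/5 - 3 = -21/5 ≈ -4.2000)
k = -874 (k = -968 + 94 = -874)
F*k = -21/5*(-874) = 18354/5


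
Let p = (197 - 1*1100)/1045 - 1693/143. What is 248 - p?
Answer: 3541654/13585 ≈ 260.70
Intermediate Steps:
p = -172574/13585 (p = (197 - 1100)*(1/1045) - 1693*1/143 = -903*1/1045 - 1693/143 = -903/1045 - 1693/143 = -172574/13585 ≈ -12.703)
248 - p = 248 - 1*(-172574/13585) = 248 + 172574/13585 = 3541654/13585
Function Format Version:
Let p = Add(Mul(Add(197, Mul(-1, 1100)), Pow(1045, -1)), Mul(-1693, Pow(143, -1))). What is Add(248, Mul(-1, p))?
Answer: Rational(3541654, 13585) ≈ 260.70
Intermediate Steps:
p = Rational(-172574, 13585) (p = Add(Mul(Add(197, -1100), Rational(1, 1045)), Mul(-1693, Rational(1, 143))) = Add(Mul(-903, Rational(1, 1045)), Rational(-1693, 143)) = Add(Rational(-903, 1045), Rational(-1693, 143)) = Rational(-172574, 13585) ≈ -12.703)
Add(248, Mul(-1, p)) = Add(248, Mul(-1, Rational(-172574, 13585))) = Add(248, Rational(172574, 13585)) = Rational(3541654, 13585)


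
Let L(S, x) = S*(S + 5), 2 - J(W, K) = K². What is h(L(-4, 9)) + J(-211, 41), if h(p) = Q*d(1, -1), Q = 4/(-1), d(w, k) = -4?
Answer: -1663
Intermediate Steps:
Q = -4 (Q = 4*(-1) = -4)
J(W, K) = 2 - K²
L(S, x) = S*(5 + S)
h(p) = 16 (h(p) = -4*(-4) = 16)
h(L(-4, 9)) + J(-211, 41) = 16 + (2 - 1*41²) = 16 + (2 - 1*1681) = 16 + (2 - 1681) = 16 - 1679 = -1663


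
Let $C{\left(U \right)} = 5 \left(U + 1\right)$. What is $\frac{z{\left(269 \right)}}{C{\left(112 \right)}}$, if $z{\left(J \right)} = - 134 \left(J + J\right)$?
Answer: $- \frac{72092}{565} \approx -127.6$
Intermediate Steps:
$C{\left(U \right)} = 5 + 5 U$ ($C{\left(U \right)} = 5 \left(1 + U\right) = 5 + 5 U$)
$z{\left(J \right)} = - 268 J$ ($z{\left(J \right)} = - 134 \cdot 2 J = - 268 J$)
$\frac{z{\left(269 \right)}}{C{\left(112 \right)}} = \frac{\left(-268\right) 269}{5 + 5 \cdot 112} = - \frac{72092}{5 + 560} = - \frac{72092}{565}$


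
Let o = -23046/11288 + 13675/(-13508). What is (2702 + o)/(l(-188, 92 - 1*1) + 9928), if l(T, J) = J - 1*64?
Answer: 2572066929/9487009477 ≈ 0.27111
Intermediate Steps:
l(T, J) = -64 + J (l(T, J) = J - 64 = -64 + J)
o = -14552149/4764947 (o = -23046*1/11288 + 13675*(-1/13508) = -11523/5644 - 13675/13508 = -14552149/4764947 ≈ -3.0540)
(2702 + o)/(l(-188, 92 - 1*1) + 9928) = (2702 - 14552149/4764947)/((-64 + (92 - 1*1)) + 9928) = 12860334645/(4764947*((-64 + (92 - 1)) + 9928)) = 12860334645/(4764947*((-64 + 91) + 9928)) = 12860334645/(4764947*(27 + 9928)) = (12860334645/4764947)/9955 = (12860334645/4764947)*(1/9955) = 2572066929/9487009477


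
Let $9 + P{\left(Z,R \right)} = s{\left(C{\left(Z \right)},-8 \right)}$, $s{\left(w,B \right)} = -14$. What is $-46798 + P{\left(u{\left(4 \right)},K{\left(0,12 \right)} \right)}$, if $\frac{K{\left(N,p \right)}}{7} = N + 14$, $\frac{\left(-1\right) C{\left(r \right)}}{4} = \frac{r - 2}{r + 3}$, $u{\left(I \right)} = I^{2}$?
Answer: $-46821$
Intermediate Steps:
$C{\left(r \right)} = - \frac{4 \left(-2 + r\right)}{3 + r}$ ($C{\left(r \right)} = - 4 \frac{r - 2}{r + 3} = - 4 \frac{-2 + r}{3 + r} = - \frac{4 \left(-2 + r\right)}{3 + r}$)
$K{\left(N,p \right)} = 98 + 7 N$ ($K{\left(N,p \right)} = 7 \left(N + 14\right) = 7 \left(14 + N\right) = 98 + 7 N$)
$P{\left(Z,R \right)} = -23$ ($P{\left(Z,R \right)} = -9 - 14 = -23$)
$-46798 + P{\left(u{\left(4 \right)},K{\left(0,12 \right)} \right)} = -46798 - 23 = -46821$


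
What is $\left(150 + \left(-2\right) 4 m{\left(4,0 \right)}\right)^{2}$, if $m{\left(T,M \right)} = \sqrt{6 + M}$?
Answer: $22884 - 2400 \sqrt{6} \approx 17005.0$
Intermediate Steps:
$\left(150 + \left(-2\right) 4 m{\left(4,0 \right)}\right)^{2} = \left(150 + \left(-2\right) 4 \sqrt{6 + 0}\right)^{2} = \left(150 - 8 \sqrt{6}\right)^{2}$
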